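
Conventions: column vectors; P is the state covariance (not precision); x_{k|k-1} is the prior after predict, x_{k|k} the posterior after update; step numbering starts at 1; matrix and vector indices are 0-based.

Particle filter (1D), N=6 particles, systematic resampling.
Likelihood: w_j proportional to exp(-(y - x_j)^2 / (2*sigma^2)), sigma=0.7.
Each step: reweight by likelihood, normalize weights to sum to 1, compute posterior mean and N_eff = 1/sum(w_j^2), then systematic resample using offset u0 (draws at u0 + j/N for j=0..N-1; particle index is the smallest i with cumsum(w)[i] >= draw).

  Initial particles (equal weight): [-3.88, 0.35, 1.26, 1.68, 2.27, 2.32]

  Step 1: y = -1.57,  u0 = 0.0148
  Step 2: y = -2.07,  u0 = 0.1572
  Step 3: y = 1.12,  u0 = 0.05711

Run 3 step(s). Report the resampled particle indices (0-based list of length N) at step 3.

step 1: w=[0.1549, 0.8342, 0.0101, 0.0007, 0.0000, 0.0000]  mean=-0.2952  Neff=1.3890  idx=[0, 1, 1, 1, 1, 1]
step 2: w=[0.7357, 0.0529, 0.0529, 0.0529, 0.0529, 0.0529]  mean=-2.7618  Neff=1.8013  idx=[0, 0, 0, 0, 2, 5]
step 3: w=[0.0000, 0.0000, 0.0000, 0.0000, 0.5000, 0.5000]  mean=0.3500  Neff=2.0000  idx=[4, 4, 4, 5, 5, 5]

resampled_idx = [4, 4, 4, 5, 5, 5]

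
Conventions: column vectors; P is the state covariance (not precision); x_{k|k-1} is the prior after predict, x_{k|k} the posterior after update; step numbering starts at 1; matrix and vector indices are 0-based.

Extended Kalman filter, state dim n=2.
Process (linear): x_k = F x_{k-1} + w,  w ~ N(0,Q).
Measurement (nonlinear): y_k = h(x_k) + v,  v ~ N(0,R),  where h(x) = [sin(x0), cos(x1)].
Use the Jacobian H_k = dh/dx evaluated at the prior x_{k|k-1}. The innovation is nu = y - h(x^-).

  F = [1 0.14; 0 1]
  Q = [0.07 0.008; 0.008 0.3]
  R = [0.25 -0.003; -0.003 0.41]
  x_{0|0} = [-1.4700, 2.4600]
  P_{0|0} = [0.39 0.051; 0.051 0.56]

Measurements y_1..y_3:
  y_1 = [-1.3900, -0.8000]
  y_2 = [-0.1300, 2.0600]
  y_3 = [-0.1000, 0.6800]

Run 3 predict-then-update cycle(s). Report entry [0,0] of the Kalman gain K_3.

step 1: x^-=[-1.1256, 2.4600]  P^-=[0.4853 0.1374; 0.1374 0.8600]  H_jac=[0.4306 0.0000; 0.0000 -0.6300]  S=[0.3400 -0.0403; -0.0403 0.7514]  K=[0.6048 -0.0828; 0.0892 -0.7163]  nu=[-0.4875, -0.0234]  x^+=[-1.4185, 2.4333]  P^+=[0.3517 0.0568; 0.0568 0.4666]
step 2: x^-=[-1.0778, 2.4333]  P^-=[0.4467 0.1301; 0.1301 0.7666]  H_jac=[0.4732 0.0000; 0.0000 -0.6505]  S=[0.3500 -0.0430; -0.0430 0.7344]  K=[0.5941 -0.0804; 0.0930 -0.6736]  nu=[0.7509, 2.8195]  x^+=[-0.8584, 0.6040]  P^+=[0.3143 0.0534; 0.0534 0.4250]
step 3: x^-=[-0.7739, 0.6040]  P^-=[0.4076 0.1209; 0.1209 0.7250]  H_jac=[0.7152 0.0000; 0.0000 -0.5680]  S=[0.4585 -0.0521; -0.0521 0.6439]  K=[0.6295 -0.0557; 0.1170 -0.6300]  nu=[0.5989, -0.1431]  x^+=[-0.3889, 0.7642]  P^+=[0.2203 0.0435; 0.0435 0.4554]

K[0,0] = 0.6295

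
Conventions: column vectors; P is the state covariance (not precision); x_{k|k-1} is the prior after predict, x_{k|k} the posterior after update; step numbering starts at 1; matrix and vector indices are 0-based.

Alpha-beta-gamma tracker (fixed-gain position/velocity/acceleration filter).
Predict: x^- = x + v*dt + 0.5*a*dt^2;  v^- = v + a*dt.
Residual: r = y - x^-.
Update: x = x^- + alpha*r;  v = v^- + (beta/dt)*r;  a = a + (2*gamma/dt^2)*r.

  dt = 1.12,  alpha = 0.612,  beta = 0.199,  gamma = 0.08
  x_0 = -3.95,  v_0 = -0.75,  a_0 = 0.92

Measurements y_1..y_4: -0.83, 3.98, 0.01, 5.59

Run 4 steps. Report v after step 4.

step 1: x_pred=-4.2130  r=3.3830  x^+=-2.1426  v^+=0.8815  a^+=1.3515
step 2: x_pred=-0.3077  r=4.2877  x^+=2.3164  v^+=3.1570  a^+=1.8984
step 3: x_pred=7.0429  r=-7.0329  x^+=2.7388  v^+=4.0336  a^+=1.0013
step 4: x_pred=7.8844  r=-2.2944  x^+=6.4802  v^+=4.7474  a^+=0.7087

v_post = 4.7474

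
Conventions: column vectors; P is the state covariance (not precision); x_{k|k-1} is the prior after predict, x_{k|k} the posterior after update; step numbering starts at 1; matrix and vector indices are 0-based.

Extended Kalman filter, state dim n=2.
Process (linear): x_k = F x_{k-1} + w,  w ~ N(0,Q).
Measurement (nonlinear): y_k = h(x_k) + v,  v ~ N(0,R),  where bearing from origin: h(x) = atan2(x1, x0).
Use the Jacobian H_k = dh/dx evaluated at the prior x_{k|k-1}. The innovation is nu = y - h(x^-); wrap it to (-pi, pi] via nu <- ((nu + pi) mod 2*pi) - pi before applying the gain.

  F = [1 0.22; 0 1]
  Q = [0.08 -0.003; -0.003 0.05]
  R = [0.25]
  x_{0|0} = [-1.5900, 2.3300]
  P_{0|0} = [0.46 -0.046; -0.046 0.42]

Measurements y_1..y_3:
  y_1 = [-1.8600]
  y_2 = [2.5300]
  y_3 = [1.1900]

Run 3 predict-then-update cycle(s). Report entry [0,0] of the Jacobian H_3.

step 1: x^-=[-1.0774, 2.3300]  P^-=[0.5401 0.0434; 0.0434 0.4700]  H_jac=[-0.3536 -0.1635]  S=[0.3351]  K=[-0.5910; -0.2751]  nu=[2.4193]  x^+=[-2.5073, 1.6644]  P^+=[0.4230 -0.0111; -0.0111 0.4446]
step 2: x^-=[-2.1411, 1.6644]  P^-=[0.5197 0.0837; 0.0837 0.4946]  H_jac=[-0.2263 -0.2911]  S=[0.3296]  K=[-0.4308; -0.4944]  nu=[0.0492]  x^+=[-2.1623, 1.6401]  P^+=[0.4585 0.0135; 0.0135 0.4141]
step 3: x^-=[-1.8015, 1.6401]  P^-=[0.5645 0.1016; 0.1016 0.4641]  H_jac=[-0.2763 -0.3035]  S=[0.3529]  K=[-0.5294; -0.4787]  nu=[-1.2130]  x^+=[-1.1593, 2.2208]  P^+=[0.4656 0.0122; 0.0122 0.3832]

H_jac[0,0] = -0.2763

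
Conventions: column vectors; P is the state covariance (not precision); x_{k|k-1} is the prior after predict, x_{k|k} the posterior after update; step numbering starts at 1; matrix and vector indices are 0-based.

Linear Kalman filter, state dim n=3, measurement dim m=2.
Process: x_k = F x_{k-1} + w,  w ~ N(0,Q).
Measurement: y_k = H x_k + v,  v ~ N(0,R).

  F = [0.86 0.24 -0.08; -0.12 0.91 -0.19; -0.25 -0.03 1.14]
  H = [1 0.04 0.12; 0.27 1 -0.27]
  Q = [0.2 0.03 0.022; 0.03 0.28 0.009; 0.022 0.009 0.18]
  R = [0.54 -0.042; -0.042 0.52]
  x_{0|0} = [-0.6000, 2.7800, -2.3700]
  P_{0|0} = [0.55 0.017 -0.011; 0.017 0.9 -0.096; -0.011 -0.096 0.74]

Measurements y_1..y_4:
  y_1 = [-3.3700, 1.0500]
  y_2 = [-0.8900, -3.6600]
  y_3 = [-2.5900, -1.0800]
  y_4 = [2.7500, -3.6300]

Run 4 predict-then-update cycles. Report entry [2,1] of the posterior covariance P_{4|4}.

P_post[2,1] = 0.2263

step 1: x^-=[0.3408, 3.0521, -2.6352]  P^-=[0.6756 0.2069 -0.2092; 0.2069 1.0889 -0.2623; -0.2092 -0.2623 1.1900]  S=[1.1983 0.3756; 0.3756 2.0288]  K=[0.5105 0.1252; -0.0054 0.6002; 0.0369 -0.3223]  nu=[-3.5167, -2.8056]  x^+=[-1.8058, 1.3871, -1.8606]  P^+=[0.2835 -0.0571 -0.0898; -0.0571 0.3605 0.1214; -0.0898 0.1214 0.9865]
step 2: x^-=[-1.0712, 1.8325, -1.7112]  P^-=[0.4208 0.0509 -0.1829; 0.0509 0.5846 -0.0585; -0.1829 -0.0585 1.5221]  S=[0.9433 0.1342; 0.1342 1.3320]  K=[0.4080 0.1195; 0.0058 0.4605; 0.0534 -0.3949]  nu=[0.3132, -5.6653]  x^+=[-1.6202, -0.7746, 0.5430]  P^+=[0.2317 -0.0499 -0.1199; -0.0499 0.3014 0.1804; -0.1199 0.1804 1.3173]
step 3: x^-=[-1.6227, -0.6136, 1.0473]  P^-=[0.3861 0.0514 -0.2159; 0.0514 0.5235 -0.0675; -0.2159 -0.0675 1.9620]  S=[0.9068 0.1155; 0.1155 1.3104]  K=[0.3830 0.1295; 0.0170 0.4225; 0.0832 -0.5076]  nu=[-1.0684, 0.2545]  x^+=[-1.9989, -0.5242, 0.8292]  P^+=[0.2197 -0.0452 -0.1375; -0.0452 0.2877 0.2092; -0.1375 0.2092 1.6278]
step 4: x^-=[-1.9112, -0.3947, 1.4608]  P^-=[0.3817 0.0572 -0.2517; 0.0572 0.5114 -0.1043; -0.2517 -0.1043 2.3729]  S=[0.8999 0.1109; 0.1109 1.3561]  K=[0.3762 0.1375; 0.0222 0.4075; 0.1071 -0.6082]  nu=[4.5017, -2.3248]  x^+=[-0.5374, -1.2420, 3.3566]  P^+=[0.2172 -0.0436 -0.1507; -0.0436 0.2838 0.2263; -0.1507 0.2263 1.8754]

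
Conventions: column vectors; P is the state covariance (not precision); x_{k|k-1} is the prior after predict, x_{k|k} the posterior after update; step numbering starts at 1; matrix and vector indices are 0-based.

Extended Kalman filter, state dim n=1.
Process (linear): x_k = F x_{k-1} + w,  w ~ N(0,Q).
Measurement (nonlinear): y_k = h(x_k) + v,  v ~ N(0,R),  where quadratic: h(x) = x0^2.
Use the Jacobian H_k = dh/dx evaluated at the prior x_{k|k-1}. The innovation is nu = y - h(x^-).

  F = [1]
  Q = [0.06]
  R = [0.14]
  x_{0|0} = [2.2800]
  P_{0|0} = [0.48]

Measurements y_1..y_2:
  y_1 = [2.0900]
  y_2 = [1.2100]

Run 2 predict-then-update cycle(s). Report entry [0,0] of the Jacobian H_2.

H_jac[0,0] = 3.2135

step 1: x^-=[2.2800]  P^-=[0.5400]  H_jac=[4.5600]  S=[11.3685]  K=[0.2166]  nu=[-3.1084]  x^+=[1.6067]  P^+=[0.0066]
step 2: x^-=[1.6067]  P^-=[0.0666]  H_jac=[3.2135]  S=[0.8282]  K=[0.2586]  nu=[-1.3716]  x^+=[1.2521]  P^+=[0.0113]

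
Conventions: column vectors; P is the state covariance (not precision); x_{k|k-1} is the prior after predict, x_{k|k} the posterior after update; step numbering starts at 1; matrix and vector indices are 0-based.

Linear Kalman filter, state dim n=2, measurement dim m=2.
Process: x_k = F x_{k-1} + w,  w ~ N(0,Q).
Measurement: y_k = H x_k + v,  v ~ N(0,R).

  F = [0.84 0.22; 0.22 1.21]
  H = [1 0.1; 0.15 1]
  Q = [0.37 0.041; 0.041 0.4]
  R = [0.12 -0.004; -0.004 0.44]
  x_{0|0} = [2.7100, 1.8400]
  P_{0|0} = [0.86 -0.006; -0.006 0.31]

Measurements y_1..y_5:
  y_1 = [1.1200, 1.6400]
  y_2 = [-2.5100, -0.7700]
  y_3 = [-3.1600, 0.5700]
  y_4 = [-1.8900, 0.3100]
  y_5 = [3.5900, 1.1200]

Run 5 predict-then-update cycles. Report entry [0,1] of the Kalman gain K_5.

step 1: x^-=[2.6812, 2.8226]  P^-=[0.9896 0.2761; 0.2761 0.8923]  S=[1.1737 0.5139; 0.5139 1.4374]  K=[0.8742 -0.0172; 0.0318 0.6382]  nu=[-1.8435, -1.5848]  x^+=[1.0970, 1.7525]  P^+=[0.1077 -0.0272; -0.0272 0.2848]
step 2: x^-=[1.3070, 2.3619]  P^-=[0.4497 0.1077; 0.1077 0.8077]  S=[0.5993 0.2536; 0.2536 1.2901]  K=[0.7754 -0.0166; 0.0484 0.6291]  nu=[-4.0532, -3.3279]  x^+=[-1.7804, 0.0724]  P^+=[0.0956 -0.0247; -0.0247 0.2803]
step 3: x^-=[-1.4796, -0.3041]  P^-=[0.4419 0.1069; 0.1069 0.8018]  S=[0.5913 0.2510; 0.2510 1.2839]  K=[0.7722 -0.0161; 0.0502 0.6272]  nu=[-1.6500, 1.0960]  x^+=[-2.7713, 0.3005]  P^+=[0.0952 -0.0244; -0.0244 0.2794]
step 4: x^-=[-2.2618, -0.2460]  P^-=[0.4417 0.1070; 0.1070 0.8007]  S=[0.5911 0.2509; 0.2509 1.2828]  K=[0.7721 -0.0160; 0.0503 0.6269]  nu=[0.3964, 0.8953]  x^+=[-1.9700, 0.3352]  P^+=[0.0952 -0.0244; -0.0244 0.2793]
step 5: x^-=[-1.5811, -0.0278]  P^-=[0.4416 0.1070; 0.1070 0.8005]  S=[0.5910 0.2509; 0.2509 1.2825]  K=[0.7721 -0.0160; 0.0504 0.6268]  nu=[5.1739, 1.3850]  x^+=[2.3916, 1.1009]  P^+=[0.0952 -0.0244; -0.0244 0.2793]

K[0,1] = -0.0160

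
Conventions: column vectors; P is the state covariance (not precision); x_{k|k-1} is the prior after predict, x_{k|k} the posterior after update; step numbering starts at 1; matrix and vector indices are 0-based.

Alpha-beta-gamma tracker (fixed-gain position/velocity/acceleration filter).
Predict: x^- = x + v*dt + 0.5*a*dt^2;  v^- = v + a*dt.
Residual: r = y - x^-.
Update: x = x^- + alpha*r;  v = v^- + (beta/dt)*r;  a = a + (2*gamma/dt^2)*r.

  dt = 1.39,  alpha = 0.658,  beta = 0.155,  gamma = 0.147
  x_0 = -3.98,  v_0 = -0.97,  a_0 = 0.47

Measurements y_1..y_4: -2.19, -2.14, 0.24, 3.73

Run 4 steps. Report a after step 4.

step 1: x_pred=-4.8743  r=2.6843  x^+=-3.1080  v^+=-0.0174  a^+=0.8785
step 2: x_pred=-2.2835  r=0.1435  x^+=-2.1891  v^+=1.2197  a^+=0.9003
step 3: x_pred=0.3760  r=-0.1360  x^+=0.2865  v^+=2.4559  a^+=0.8796
step 4: x_pred=4.5500  r=-0.8200  x^+=4.0104  v^+=3.5871  a^+=0.7548

a_post = 0.7548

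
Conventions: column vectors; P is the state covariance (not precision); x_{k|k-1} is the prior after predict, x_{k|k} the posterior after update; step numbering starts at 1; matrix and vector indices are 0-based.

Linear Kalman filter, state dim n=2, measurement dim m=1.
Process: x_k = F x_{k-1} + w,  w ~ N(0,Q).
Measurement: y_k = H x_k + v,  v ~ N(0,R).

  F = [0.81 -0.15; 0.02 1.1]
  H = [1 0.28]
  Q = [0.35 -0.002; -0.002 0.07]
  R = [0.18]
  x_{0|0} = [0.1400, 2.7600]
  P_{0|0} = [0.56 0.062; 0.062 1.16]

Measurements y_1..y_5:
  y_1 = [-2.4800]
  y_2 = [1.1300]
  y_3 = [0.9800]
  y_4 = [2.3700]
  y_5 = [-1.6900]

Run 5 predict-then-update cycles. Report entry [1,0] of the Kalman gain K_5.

K[1,0] = -0.3481

step 1: x^-=[-0.3006, 3.0388]  P^-=[0.7285 -0.1293; -0.1293 1.4766]  S=[0.9518]  K=[0.7273; 0.2985]  nu=[-3.0303]  x^+=[-2.5045, 2.1341]  P^+=[0.2250 -0.3359; -0.3359 1.3917]
step 2: x^-=[-2.3488, 2.2974]  P^-=[0.6106 -0.5263; -0.5263 1.7393]  S=[0.6322]  K=[0.7327; -0.0622]  nu=[2.8355]  x^+=[-0.2713, 2.1212]  P^+=[0.2712 -0.4975; -0.4975 1.7368]
step 3: x^-=[-0.5379, 2.3278]  P^-=[0.6879 -0.7260; -0.7260 2.1498]  S=[0.6299]  K=[0.7694; -0.1969]  nu=[0.8661]  x^+=[0.1285, 2.1573]  P^+=[0.3150 -0.6305; -0.6305 2.1254]
step 4: x^-=[-0.2195, 2.3756]  P^-=[0.7577 -0.9075; -0.9075 2.6141]  S=[0.6345]  K=[0.7938; -0.2767]  nu=[1.9244]  x^+=[1.3080, 1.8431]  P^+=[0.3580 -0.7681; -0.7681 2.5655]
step 5: x^-=[0.7830, 2.0536]  P^-=[0.8292 -1.1016; -1.1016 3.1406]  S=[0.6386]  K=[0.8156; -0.3481]  nu=[-3.0480]  x^+=[-1.7029, 3.1145]  P^+=[0.4045 -0.9204; -0.9204 3.0632]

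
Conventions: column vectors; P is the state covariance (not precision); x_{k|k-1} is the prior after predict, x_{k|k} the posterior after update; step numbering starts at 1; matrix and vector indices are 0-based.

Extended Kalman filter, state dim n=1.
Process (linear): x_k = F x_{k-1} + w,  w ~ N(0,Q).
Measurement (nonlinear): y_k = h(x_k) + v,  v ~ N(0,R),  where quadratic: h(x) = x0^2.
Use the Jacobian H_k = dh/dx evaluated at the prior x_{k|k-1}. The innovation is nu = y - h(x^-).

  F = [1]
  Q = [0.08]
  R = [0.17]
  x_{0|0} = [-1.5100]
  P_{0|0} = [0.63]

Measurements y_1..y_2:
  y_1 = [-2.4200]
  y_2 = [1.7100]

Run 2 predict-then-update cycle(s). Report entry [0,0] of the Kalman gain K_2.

K[0,0] = 0.0075

step 1: x^-=[-1.5100]  P^-=[0.7100]  H_jac=[-3.0200]  S=[6.6455]  K=[-0.3227]  nu=[-4.7001]  x^+=[0.0065]  P^+=[0.0182]
step 2: x^-=[0.0065]  P^-=[0.0982]  H_jac=[0.0130]  S=[0.1700]  K=[0.0075]  nu=[1.7100]  x^+=[0.0194]  P^+=[0.0982]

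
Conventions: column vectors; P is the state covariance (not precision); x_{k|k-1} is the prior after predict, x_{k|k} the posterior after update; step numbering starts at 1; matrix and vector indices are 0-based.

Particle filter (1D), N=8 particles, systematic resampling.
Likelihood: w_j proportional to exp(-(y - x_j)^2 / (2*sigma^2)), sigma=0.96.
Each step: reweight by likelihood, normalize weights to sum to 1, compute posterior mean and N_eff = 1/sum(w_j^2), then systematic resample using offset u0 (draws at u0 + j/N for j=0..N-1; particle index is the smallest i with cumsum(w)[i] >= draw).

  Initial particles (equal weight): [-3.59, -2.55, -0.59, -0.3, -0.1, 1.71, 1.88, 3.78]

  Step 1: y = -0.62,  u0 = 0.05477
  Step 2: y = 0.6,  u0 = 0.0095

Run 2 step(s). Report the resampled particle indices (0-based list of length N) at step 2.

step 1: w=[0.0027, 0.0437, 0.3292, 0.3116, 0.2844, 0.0173, 0.0111, 0.0000]  mean=-0.3868  Neff=3.4641  idx=[2, 2, 2, 3, 3, 3, 4, 4]
step 2: w=[0.0955, 0.0955, 0.0955, 0.1327, 0.1327, 0.1327, 0.1578, 0.1578]  mean=-0.3199  Neff=7.6957  idx=[0, 1, 2, 3, 4, 5, 6, 7]

resampled_idx = [0, 1, 2, 3, 4, 5, 6, 7]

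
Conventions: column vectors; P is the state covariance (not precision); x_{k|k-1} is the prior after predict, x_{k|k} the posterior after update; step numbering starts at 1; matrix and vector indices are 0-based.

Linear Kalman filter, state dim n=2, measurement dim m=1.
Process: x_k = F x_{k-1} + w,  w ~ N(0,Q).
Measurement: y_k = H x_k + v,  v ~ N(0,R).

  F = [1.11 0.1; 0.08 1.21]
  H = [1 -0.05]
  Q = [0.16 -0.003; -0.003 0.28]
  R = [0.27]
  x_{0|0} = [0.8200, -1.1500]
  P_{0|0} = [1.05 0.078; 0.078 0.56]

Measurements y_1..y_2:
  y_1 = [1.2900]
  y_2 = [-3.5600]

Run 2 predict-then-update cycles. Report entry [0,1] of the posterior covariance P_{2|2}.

P_post[0,1] = 0.1576

step 1: x^-=[0.7952, -1.3259]  P^-=[1.4766 0.2634; 0.2634 1.1217]  S=[1.7231]  K=[0.8493; 0.1203]  nu=[0.4285]  x^+=[1.1591, -1.2743]  P^+=[0.2337 0.0873; 0.0873 1.0968]
step 2: x^-=[1.1592, -1.4492]  P^-=[0.4783 0.2684; 0.2684 1.9042]  S=[0.7262]  K=[0.6401; 0.2385]  nu=[-4.7917]  x^+=[-1.9081, -2.5923]  P^+=[0.1807 0.1576; 0.1576 1.8629]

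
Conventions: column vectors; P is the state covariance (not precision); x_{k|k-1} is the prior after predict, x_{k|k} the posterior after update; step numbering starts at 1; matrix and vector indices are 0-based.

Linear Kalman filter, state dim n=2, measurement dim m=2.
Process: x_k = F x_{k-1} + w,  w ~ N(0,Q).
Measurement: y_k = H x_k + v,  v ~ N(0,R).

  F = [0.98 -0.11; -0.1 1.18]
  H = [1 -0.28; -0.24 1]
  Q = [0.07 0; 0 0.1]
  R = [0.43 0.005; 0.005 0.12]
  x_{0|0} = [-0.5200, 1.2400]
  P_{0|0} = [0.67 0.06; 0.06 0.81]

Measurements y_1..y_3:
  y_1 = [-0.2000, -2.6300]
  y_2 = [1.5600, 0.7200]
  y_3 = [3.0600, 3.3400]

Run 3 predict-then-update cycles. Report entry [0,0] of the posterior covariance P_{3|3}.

step 1: x^-=[-0.6460, 1.5152]  P^-=[0.7103 -0.1008; -0.1008 1.2204]  S=[1.2924 -0.6147; -0.6147 1.4297]  K=[0.6049 0.0704; 0.0901 0.9093]  nu=[0.8703, -4.3002]  x^+=[-0.4222, -2.3165]  P^+=[0.2827 0.0793; 0.0793 0.1286]
step 2: x^-=[-0.1589, -2.6913]  P^-=[0.3259 0.0482; 0.0482 0.2632]  S=[0.7496 -0.0955; -0.0955 0.3788]  K=[0.4202 0.0266; 0.0523 0.6774]  nu=[0.9654, 3.3731]  x^+=[0.3366, -0.3560]  P^+=[0.1954 0.0522; 0.0522 0.0941]
step 3: x^-=[0.3690, -0.4537]  P^-=[0.2476 0.0296; 0.0296 0.2206]  S=[0.6783 -0.0846; -0.0846 0.3407]  K=[0.3528 0.0000; 0.0317 0.6346]  nu=[2.5640, 3.8822]  x^+=[1.2737, 2.0914]  P^+=[0.1632 0.0409; 0.0409 0.0861]

P_post[0,0] = 0.1632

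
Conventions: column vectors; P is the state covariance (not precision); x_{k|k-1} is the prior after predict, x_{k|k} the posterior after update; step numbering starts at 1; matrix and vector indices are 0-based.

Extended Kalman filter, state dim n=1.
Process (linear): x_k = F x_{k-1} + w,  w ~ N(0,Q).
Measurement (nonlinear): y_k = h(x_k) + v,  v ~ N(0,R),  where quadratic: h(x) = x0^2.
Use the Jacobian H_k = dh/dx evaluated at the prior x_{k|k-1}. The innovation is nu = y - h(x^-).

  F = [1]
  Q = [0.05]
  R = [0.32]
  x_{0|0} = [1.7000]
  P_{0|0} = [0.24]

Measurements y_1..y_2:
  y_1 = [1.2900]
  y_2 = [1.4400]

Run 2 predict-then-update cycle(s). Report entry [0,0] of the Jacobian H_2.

step 1: x^-=[1.7000]  P^-=[0.2900]  H_jac=[3.4000]  S=[3.6724]  K=[0.2685]  nu=[-1.6000]  x^+=[1.2704]  P^+=[0.0253]
step 2: x^-=[1.2704]  P^-=[0.0753]  H_jac=[2.5408]  S=[0.8059]  K=[0.2373]  nu=[-0.1740]  x^+=[1.2291]  P^+=[0.0299]

H_jac[0,0] = 2.5408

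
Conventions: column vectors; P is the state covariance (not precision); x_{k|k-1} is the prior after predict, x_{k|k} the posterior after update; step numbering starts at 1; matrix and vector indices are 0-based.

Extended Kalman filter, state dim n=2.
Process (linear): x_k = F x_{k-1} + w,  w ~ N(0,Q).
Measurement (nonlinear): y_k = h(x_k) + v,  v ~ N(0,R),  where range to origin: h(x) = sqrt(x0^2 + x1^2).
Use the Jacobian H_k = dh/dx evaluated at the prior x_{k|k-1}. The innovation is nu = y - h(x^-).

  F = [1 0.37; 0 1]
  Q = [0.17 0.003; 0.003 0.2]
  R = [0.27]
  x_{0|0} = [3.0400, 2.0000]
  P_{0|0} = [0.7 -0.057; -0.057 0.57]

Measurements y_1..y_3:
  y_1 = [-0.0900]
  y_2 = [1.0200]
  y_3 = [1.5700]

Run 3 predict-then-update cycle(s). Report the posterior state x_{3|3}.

step 1: x^-=[3.7800, 2.0000]  P^-=[0.9059 0.1569; 0.1569 0.7700]  H_jac=[0.8839 0.4677]  S=[1.2759]  K=[0.6851; 0.3909]  nu=[-4.3665]  x^+=[0.7886, 0.2929]  P^+=[0.3071 -0.1848; -0.1848 0.5750]
step 2: x^-=[0.8970, 0.2929]  P^-=[0.4190 0.0309; 0.0309 0.7750]  H_jac=[0.9506 0.3104]  S=[0.7416]  K=[0.5501; 0.3641]  nu=[0.0764]  x^+=[0.9390, 0.3207]  P^+=[0.1946 -0.1176; -0.1176 0.6767]
step 3: x^-=[1.0577, 0.3207]  P^-=[0.3703 0.1358; 0.1358 0.8767]  H_jac=[0.9570 0.2902]  S=[0.7583]  K=[0.5192; 0.5069]  nu=[0.4648]  x^+=[1.2990, 0.5563]  P^+=[0.1658 -0.0638; -0.0638 0.6819]

x_post = [1.2990, 0.5563]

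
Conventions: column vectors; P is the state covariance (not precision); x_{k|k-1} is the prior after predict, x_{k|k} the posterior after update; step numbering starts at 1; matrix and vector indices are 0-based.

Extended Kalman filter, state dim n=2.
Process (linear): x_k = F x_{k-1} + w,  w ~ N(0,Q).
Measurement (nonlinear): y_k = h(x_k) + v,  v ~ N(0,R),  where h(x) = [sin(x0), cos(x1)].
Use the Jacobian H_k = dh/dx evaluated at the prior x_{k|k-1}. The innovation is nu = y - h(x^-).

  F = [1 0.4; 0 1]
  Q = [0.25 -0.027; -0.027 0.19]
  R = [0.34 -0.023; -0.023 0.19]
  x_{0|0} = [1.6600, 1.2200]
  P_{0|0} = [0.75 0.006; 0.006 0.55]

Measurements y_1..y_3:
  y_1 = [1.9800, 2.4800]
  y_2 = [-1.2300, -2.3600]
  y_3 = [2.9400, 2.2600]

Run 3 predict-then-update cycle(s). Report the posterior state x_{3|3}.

x_post = [-4.5345, -0.9856]

step 1: x^-=[2.1480, 1.2200]  P^-=[1.0928 0.1990; 0.1990 0.7400]  H_jac=[-0.5457 0.0000; 0.0000 -0.9391]  S=[0.6654 0.0790; 0.0790 0.8426]  K=[-0.8796 -0.1393; -0.0660 -0.8185]  nu=[1.1420, 2.1364]  x^+=[0.8458, -0.6041]  P^+=[0.5422 0.0066; 0.0066 0.1640]
step 2: x^-=[0.6041, -0.6041]  P^-=[0.8238 0.0452; 0.0452 0.3540]  H_jac=[0.8230 0.0000; 0.0000 0.5680]  S=[0.8980 -0.0018; -0.0018 0.3042]  K=[0.7552 0.0891; 0.0428 0.6612]  nu=[-1.7980, -3.1830]  x^+=[-1.0372, -2.7858]  P^+=[0.3095 -0.0008; -0.0008 0.2194]
step 3: x^-=[-2.1516, -2.7858]  P^-=[0.5940 0.0600; 0.0600 0.4094]  H_jac=[-0.5487 0.0000; 0.0000 0.3483]  S=[0.5188 -0.0345; -0.0345 0.2397]  K=[-0.6284 -0.0032; -0.0241 0.5915]  nu=[3.7760, 3.1974]  x^+=[-4.5345, -0.9856]  P^+=[0.3893 0.0398; 0.0398 0.3243]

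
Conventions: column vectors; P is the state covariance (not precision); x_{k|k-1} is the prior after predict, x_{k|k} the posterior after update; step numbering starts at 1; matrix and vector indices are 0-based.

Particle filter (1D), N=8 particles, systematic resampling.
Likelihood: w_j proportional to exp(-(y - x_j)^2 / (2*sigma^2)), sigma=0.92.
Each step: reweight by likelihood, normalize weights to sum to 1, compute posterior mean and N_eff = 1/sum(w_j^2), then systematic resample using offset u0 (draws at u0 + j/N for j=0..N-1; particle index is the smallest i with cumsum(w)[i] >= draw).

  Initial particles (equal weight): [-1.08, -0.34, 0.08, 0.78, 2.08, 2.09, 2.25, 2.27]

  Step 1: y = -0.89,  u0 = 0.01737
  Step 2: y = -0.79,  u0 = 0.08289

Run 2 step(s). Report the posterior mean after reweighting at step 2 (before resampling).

post_mean = -0.5718

step 1: w=[0.3768, 0.3219, 0.2208, 0.0741, 0.0021, 0.0020, 0.0011, 0.0011]  mean=-0.4274  Neff=3.3345  idx=[0, 0, 0, 1, 1, 1, 2, 2]
step 2: w=[0.1400, 0.1400, 0.1400, 0.1306, 0.1306, 0.1306, 0.0941, 0.0941]  mean=-0.5718  Neff=7.8321  idx=[0, 1, 2, 3, 4, 5, 6, 7]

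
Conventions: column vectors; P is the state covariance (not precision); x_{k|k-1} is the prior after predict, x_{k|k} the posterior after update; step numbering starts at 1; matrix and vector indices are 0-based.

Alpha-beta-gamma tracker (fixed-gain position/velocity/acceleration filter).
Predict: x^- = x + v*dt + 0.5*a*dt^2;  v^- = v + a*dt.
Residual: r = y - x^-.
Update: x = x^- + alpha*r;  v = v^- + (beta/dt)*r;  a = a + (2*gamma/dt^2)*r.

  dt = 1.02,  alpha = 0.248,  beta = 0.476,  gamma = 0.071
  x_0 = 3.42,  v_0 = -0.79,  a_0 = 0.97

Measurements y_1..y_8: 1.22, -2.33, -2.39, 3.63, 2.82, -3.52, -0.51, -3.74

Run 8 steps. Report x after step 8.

x_post = 0.8358

step 1: x_pred=3.1188  r=-1.8988  x^+=2.6479  v^+=-0.6867  a^+=0.7108
step 2: x_pred=2.3172  r=-4.6472  x^+=1.1647  v^+=-2.1304  a^+=0.0766
step 3: x_pred=-0.9684  r=-1.4216  x^+=-1.3210  v^+=-2.7157  a^+=-0.1175
step 4: x_pred=-4.1521  r=7.7821  x^+=-2.2221  v^+=0.7961  a^+=0.9447
step 5: x_pred=-0.9186  r=3.7386  x^+=0.0086  v^+=3.5044  a^+=1.4549
step 6: x_pred=4.3399  r=-7.8599  x^+=2.3906  v^+=1.3205  a^+=0.3822
step 7: x_pred=3.9364  r=-4.4464  x^+=2.8337  v^+=-0.3647  a^+=-0.2247
step 8: x_pred=2.3448  r=-6.0848  x^+=0.8358  v^+=-3.4334  a^+=-1.0552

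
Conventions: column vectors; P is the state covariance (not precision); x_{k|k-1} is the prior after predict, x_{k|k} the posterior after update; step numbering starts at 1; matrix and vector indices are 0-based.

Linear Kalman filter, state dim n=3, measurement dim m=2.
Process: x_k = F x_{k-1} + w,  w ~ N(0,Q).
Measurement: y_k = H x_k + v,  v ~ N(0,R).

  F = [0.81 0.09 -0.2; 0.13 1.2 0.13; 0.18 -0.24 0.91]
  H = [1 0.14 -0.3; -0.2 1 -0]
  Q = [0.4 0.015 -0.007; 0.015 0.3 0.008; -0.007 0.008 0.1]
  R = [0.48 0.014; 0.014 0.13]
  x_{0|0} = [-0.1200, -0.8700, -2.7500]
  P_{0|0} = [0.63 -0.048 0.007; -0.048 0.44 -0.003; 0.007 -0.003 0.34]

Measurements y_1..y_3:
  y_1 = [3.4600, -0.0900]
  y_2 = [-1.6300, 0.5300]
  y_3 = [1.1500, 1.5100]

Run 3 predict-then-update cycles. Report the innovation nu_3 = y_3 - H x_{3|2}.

step 1: x^-=[0.3745, -1.4171, -2.3153]  P^-=[0.8213 0.0740 0.0265; 0.0740 0.9343 -0.0748; 0.0265 -0.0748 0.4351]  S=[1.3699 0.0765; 0.0765 1.0676]  K=[0.6085 -0.1281; 0.1183 0.8528; -0.0797 -0.0693]  nu=[2.5893, 1.4020]  x^+=[1.7704, 0.0848, -2.6188]  P^+=[0.3086 0.0536 0.0859; 0.0536 0.1232 0.0071; 0.0859 0.0071 0.4204]
step 2: x^-=[1.9654, -0.0085, -2.0848]  P^-=[0.6000 0.1078 0.0104; 0.1078 0.5116 0.0590; 0.0104 0.0590 0.4857]  S=[1.1527 0.0533; 0.0533 0.6225]  K=[0.5339 -0.0654; 0.1043 0.7783; -0.1149 0.1013]  nu=[-4.2197, 0.9316]  x^+=[-0.3484, 0.2765, -1.5057]  P^+=[0.2725 0.0535 0.0820; 0.0535 0.1133 0.0280; 0.0820 0.0280 0.4653]
step 3: x^-=[0.0438, 0.0908, -1.4993]  P^-=[0.5785 0.0965 -0.0028; 0.0965 0.5038 0.0879; -0.0028 0.0879 0.5107]  S=[1.1357 0.0361; 0.0361 0.6184]  K=[0.5240 -0.0616; 0.0992 0.7778; -0.1314 0.1508]  nu=[0.6437, 1.4280]  x^+=[0.2932, 1.2653, -1.3685]  P^+=[0.2667 0.0527 0.0779; 0.0527 0.1130 0.0333; 0.0779 0.0333 0.4785]

innov = [0.6437, 1.4280]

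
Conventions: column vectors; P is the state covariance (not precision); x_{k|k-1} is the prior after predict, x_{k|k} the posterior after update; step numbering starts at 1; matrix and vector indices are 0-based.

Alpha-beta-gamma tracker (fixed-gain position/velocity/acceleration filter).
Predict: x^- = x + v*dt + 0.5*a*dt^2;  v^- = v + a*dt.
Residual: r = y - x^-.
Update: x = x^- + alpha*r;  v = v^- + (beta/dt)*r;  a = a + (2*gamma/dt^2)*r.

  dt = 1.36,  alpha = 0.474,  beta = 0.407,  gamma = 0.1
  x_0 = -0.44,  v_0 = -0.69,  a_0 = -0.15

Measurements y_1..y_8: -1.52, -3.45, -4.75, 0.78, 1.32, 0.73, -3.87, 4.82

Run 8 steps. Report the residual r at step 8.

resid = 2.6916

step 1: x_pred=-1.5171  r=-0.0029  x^+=-1.5185  v^+=-0.8949  a^+=-0.1503
step 2: x_pred=-2.8745  r=-0.5755  x^+=-3.1473  v^+=-1.2715  a^+=-0.2125
step 3: x_pred=-5.0731  r=0.3231  x^+=-4.9200  v^+=-1.4639  a^+=-0.1776
step 4: x_pred=-7.0751  r=7.8551  x^+=-3.3518  v^+=0.6453  a^+=0.6718
step 5: x_pred=-1.8529  r=3.1729  x^+=-0.3489  v^+=2.5085  a^+=1.0149
step 6: x_pred=4.0011  r=-3.2711  x^+=2.4506  v^+=2.9097  a^+=0.6611
step 7: x_pred=7.0193  r=-10.8893  x^+=1.8578  v^+=0.5501  a^+=-0.5163
step 8: x_pred=2.1284  r=2.6916  x^+=3.4042  v^+=0.6534  a^+=-0.2253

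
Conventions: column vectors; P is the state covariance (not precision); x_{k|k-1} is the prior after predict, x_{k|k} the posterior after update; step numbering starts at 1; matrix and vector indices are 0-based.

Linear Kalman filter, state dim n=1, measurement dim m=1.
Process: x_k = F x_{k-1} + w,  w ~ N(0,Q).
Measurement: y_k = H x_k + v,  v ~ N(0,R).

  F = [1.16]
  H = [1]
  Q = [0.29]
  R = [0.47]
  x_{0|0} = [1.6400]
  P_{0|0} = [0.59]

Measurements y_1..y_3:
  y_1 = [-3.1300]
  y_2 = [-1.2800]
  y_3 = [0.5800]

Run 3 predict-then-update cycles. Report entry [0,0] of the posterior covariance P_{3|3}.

step 1: x^-=[1.9024]  P^-=[1.0839]  S=[1.5539]  K=[0.6975]  nu=[-5.0324]  x^+=[-1.6079]  P^+=[0.3278]
step 2: x^-=[-1.8651]  P^-=[0.7311]  S=[1.2011]  K=[0.6087]  nu=[0.5851]  x^+=[-1.5090]  P^+=[0.2861]
step 3: x^-=[-1.7504]  P^-=[0.6750]  S=[1.1450]  K=[0.5895]  nu=[2.3304]  x^+=[-0.3766]  P^+=[0.2771]

P_post[0,0] = 0.2771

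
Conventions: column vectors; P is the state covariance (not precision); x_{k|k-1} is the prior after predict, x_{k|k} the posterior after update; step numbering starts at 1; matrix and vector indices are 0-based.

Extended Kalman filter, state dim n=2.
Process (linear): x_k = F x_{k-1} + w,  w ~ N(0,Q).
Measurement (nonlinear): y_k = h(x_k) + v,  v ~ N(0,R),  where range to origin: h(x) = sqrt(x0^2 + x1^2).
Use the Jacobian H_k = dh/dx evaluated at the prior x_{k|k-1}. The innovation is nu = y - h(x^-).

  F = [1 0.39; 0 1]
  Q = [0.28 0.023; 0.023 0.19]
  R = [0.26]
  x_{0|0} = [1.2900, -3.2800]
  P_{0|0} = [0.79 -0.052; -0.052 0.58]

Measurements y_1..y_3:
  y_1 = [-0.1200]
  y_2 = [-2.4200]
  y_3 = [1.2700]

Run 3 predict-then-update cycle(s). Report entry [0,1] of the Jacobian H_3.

step 1: x^-=[0.0108, -3.2800]  P^-=[1.1177 0.1972; 0.1972 0.7700]  H_jac=[0.0033 -1.0000]  S=[1.0287]  K=[-0.1881; -0.7479]  nu=[-3.4000]  x^+=[0.6504, -0.7372]  P^+=[1.0813 0.0525; 0.0525 0.1946]
step 2: x^-=[0.3629, -0.7372]  P^-=[1.4318 0.1514; 0.1514 0.3846]  H_jac=[0.4417 -0.8972]  S=[0.7289]  K=[0.6812; -0.3817]  nu=[-3.2417]  x^+=[-1.8454, 0.5001]  P^+=[1.0935 0.3409; 0.3409 0.2784]
step 3: x^-=[-1.6503, 0.5001]  P^-=[1.6818 0.4725; 0.4725 0.4684]  H_jac=[-0.9570 0.2900]  S=[1.5774]  K=[-0.9335; -0.2005]  nu=[-0.4544]  x^+=[-1.2261, 0.5912]  P^+=[0.3073 0.1772; 0.1772 0.4050]

H_jac[0,1] = 0.2900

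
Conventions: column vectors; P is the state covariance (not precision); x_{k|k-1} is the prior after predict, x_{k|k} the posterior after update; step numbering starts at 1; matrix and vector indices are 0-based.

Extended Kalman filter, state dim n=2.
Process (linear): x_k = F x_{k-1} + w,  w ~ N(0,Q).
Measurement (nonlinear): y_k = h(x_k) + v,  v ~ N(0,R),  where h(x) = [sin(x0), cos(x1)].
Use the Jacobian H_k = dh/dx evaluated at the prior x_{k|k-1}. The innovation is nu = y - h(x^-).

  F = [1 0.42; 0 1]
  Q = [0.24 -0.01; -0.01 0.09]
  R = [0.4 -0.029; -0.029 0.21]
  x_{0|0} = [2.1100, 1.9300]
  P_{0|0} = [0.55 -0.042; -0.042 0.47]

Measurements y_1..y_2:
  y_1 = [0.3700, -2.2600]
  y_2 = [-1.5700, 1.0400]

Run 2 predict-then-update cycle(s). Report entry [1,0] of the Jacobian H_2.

H_jac[1,0] = 0.0000

step 1: x^-=[2.9206, 1.9300]  P^-=[0.8376 0.1454; 0.1454 0.5600]  H_jac=[-0.9757 0.0000; 0.0000 -0.9362]  S=[1.1974 0.1038; 0.1038 0.7008]  K=[-0.6744 -0.0943; -0.0543 -0.7400]  nu=[0.1508, -1.9085]  x^+=[2.9990, 3.3342]  P^+=[0.2737 0.0003; 0.0003 0.1643]
step 2: x^-=[4.3993, 3.3342]  P^-=[0.5429 0.0593; 0.0593 0.2543]  H_jac=[-0.3080 0.0000; 0.0000 0.1914]  S=[0.4515 -0.0325; -0.0325 0.2193]  K=[-0.3706 -0.0032; -0.0247 0.2183]  nu=[-0.6186, 2.0215]  x^+=[4.6221, 3.7907]  P^+=[0.4810 0.0527; 0.0527 0.2432]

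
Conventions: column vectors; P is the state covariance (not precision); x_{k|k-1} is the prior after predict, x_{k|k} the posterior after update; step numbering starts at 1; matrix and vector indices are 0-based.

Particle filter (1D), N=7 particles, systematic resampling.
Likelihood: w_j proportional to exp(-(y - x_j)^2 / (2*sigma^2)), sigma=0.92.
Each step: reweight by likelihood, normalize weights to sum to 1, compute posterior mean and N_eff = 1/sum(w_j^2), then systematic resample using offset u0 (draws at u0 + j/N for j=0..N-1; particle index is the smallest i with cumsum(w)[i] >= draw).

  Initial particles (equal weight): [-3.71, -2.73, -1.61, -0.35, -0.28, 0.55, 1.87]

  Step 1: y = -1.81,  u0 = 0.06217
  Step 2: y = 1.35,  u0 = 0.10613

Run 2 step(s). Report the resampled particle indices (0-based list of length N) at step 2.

resampled_idx = [5, 5, 5, 6, 6, 6, 6]

step 1: w=[0.0521, 0.2667, 0.4295, 0.1248, 0.1103, 0.0164, 0.0001]  mean=-1.6783  Neff=3.4925  idx=[1, 1, 2, 2, 2, 3, 4]
step 2: w=[0.0001, 0.0001, 0.0139, 0.0139, 0.0139, 0.4461, 0.5119]  mean=-0.3673  Neff=2.1661  idx=[5, 5, 5, 6, 6, 6, 6]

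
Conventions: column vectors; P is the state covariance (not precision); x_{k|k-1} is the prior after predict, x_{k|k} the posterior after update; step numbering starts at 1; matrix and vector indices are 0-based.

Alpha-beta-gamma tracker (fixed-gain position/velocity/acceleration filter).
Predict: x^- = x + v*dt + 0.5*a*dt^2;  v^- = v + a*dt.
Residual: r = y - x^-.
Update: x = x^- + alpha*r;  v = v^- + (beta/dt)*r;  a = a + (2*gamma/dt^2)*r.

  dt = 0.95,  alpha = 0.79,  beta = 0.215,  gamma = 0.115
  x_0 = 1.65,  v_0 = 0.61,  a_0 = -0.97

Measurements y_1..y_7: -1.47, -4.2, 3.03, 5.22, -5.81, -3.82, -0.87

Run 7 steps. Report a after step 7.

step 1: x_pred=1.7918  r=-3.2618  x^+=-0.7850  v^+=-1.0497  a^+=-1.8013
step 2: x_pred=-2.5951  r=-1.6049  x^+=-3.8630  v^+=-3.1241  a^+=-2.2103
step 3: x_pred=-7.8283  r=10.8583  x^+=0.7498  v^+=-2.7665  a^+=0.5569
step 4: x_pred=-1.6271  r=6.8471  x^+=3.7821  v^+=-0.6878  a^+=2.3019
step 5: x_pred=4.1674  r=-9.9774  x^+=-3.7147  v^+=-0.7591  a^+=-0.2408
step 6: x_pred=-4.5445  r=0.7245  x^+=-3.9721  v^+=-0.8239  a^+=-0.0562
step 7: x_pred=-4.7802  r=3.9102  x^+=-1.6911  v^+=0.0077  a^+=0.9403

a_post = 0.9403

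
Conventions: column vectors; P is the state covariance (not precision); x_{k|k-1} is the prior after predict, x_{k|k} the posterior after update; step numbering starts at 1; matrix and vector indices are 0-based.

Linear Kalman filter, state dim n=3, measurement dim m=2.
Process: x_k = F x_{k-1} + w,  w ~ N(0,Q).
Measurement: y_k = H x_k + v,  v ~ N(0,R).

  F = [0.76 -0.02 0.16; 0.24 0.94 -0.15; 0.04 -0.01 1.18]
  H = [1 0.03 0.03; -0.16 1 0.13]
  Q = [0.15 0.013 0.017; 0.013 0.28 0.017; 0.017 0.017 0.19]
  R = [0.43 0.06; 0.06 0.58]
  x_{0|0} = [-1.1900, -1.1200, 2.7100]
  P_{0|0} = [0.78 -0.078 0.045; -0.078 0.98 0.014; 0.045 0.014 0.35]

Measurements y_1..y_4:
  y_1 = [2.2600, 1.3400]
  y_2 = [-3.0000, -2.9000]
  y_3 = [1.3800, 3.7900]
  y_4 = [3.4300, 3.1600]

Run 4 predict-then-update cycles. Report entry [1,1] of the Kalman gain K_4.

K[1,1] = 0.5310

step 1: x^-=[-0.4484, -1.7449, 3.1614]  P^-=[0.6231 0.0718 0.1479; 0.0718 1.1563 -0.0214; 0.1479 -0.0214 0.6827]  S=[1.0679 0.0870; 0.0870 1.7291]  K=[0.5925 -0.0348; 0.0456 0.6582; 0.1557 0.0174]  nu=[2.6659, 2.6022]  x^+=[1.0406, 0.0893, 3.6218]  P^+=[0.2497 0.0488 0.0501; 0.0488 0.3998 -0.0578; 0.0501 -0.0578 0.6558]
step 2: x^-=[1.3686, -0.2096, 4.3145]  P^-=[0.3222 0.0573 0.1947; 0.0573 0.6971 -0.1490; 0.1947 -0.1490 1.1096]  S=[0.7687 0.1100; 0.1100 1.2390]  K=[0.4309 -0.0132; 0.0189 0.5380; 0.2988 -0.0555]  nu=[-4.4917, -3.0324]  x^+=[-0.5269, -1.9258, 3.1409]  P^+=[0.1805 0.0343 0.0979; 0.0343 0.3361 -0.1339; 0.0979 -0.1339 1.0408]
step 3: x^-=[0.1406, -2.4079, 3.7045]  P^-=[0.3047 0.0111 0.3106; 0.0111 0.6570 -0.2890; 0.3106 -0.2890 1.6519]  S=[0.7555 0.0775; 0.0775 1.1811]  K=[0.4186 -0.0252; -0.0246 0.5245; 0.4792 -0.1364]  nu=[1.2005, 5.7388]  x^+=[0.4986, 0.5729, 3.4969]  P^+=[0.1732 0.0174 0.1603; 0.0174 0.3335 -0.2154; 0.1603 -0.2154 1.4666]
step 4: x^-=[0.9270, 0.1337, 4.1405]  P^-=[0.3275 -0.0297 0.4493; -0.0297 0.6747 -0.4382; 0.4493 -0.4382 2.2526]  S=[0.7846 0.0484; 0.0484 1.1781]  K=[0.4359 -0.0381; -0.0616 0.5310; 0.6551 -0.2114]  nu=[2.3748, 2.6364]  x^+=[1.8618, 1.3871, 5.1390]  P^+=[0.1784 0.0038 0.2215; 0.0038 0.3428 -0.2918; 0.2215 -0.2918 1.8766]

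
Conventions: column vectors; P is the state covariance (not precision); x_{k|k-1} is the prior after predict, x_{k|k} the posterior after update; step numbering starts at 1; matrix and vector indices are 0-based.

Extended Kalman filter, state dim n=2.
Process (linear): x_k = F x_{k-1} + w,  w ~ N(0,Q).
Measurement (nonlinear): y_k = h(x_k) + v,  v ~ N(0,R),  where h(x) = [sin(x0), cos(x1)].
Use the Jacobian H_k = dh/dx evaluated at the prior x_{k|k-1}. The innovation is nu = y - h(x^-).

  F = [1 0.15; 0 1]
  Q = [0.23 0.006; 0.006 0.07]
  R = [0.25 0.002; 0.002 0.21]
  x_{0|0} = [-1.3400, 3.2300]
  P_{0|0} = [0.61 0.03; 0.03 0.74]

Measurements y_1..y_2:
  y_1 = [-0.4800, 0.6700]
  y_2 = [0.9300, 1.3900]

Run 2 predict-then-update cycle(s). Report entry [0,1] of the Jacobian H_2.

step 1: x^-=[-0.8555, 3.2300]  P^-=[0.8656 0.1470; 0.1470 0.8100]  H_jac=[0.6558 0.0000; 0.0000 0.0883]  S=[0.6223 0.0105; 0.0105 0.2163]  K=[0.9120 0.0157; 0.1495 0.3234]  nu=[0.2749, 1.6661]  x^+=[-0.5787, 3.8098]  P^+=[0.3477 0.0580; 0.0580 0.7725]
step 2: x^-=[-0.0072, 3.8098]  P^-=[0.6125 0.1798; 0.1798 0.8425]  H_jac=[1.0000 0.0000; 0.0000 0.6196]  S=[0.8624 0.1134; 0.1134 0.5334]  K=[0.7023 0.0596; 0.0821 0.9611]  nu=[0.9372, 2.1749]  x^+=[0.7805, 5.9771]  P^+=[0.1757 0.0225; 0.0225 0.3260]

H_jac[0,1] = 0.0000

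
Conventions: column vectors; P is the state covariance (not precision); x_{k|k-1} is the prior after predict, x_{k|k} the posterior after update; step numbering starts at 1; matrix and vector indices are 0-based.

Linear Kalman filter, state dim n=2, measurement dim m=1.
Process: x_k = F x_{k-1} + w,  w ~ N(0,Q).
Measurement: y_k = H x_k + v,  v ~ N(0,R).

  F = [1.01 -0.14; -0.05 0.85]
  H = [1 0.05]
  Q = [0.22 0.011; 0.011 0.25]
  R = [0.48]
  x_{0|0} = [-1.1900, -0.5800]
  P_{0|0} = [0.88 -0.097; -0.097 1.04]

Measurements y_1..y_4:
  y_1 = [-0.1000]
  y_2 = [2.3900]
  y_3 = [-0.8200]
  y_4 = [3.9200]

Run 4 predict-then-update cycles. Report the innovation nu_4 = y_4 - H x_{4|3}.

step 1: x^-=[-1.1207, -0.4335]  P^-=[1.1655 -0.2412; -0.2412 1.0118]  S=[1.6239]  K=[0.7103; -0.1173]  nu=[1.0424]  x^+=[-0.3803, -0.5558]  P^+=[0.3462 -0.1058; -0.1058 0.9895]
step 2: x^-=[-0.3063, -0.4534]  P^-=[0.6225 -0.2158; -0.2158 0.9748]  S=[1.0834]  K=[0.5646; -0.1542]  nu=[2.7190]  x^+=[1.2289, -0.8727]  P^+=[0.2771 -0.1215; -0.1215 0.9490]
step 3: x^-=[1.3634, -0.8033]  P^-=[0.5556 -0.2211; -0.2211 0.9467]  S=[1.0159]  K=[0.5361; -0.1710]  nu=[-2.1433]  x^+=[0.2145, -0.4368]  P^+=[0.2637 -0.1279; -0.1279 0.9170]
step 4: x^-=[0.2778, -0.3820]  P^-=[0.5432 -0.2222; -0.2222 0.9240]  S=[1.0032]  K=[0.5303; -0.1754]  nu=[3.6613]  x^+=[2.2195, -1.0241]  P^+=[0.2610 -0.1288; -0.1288 0.8932]

innov = [3.6613]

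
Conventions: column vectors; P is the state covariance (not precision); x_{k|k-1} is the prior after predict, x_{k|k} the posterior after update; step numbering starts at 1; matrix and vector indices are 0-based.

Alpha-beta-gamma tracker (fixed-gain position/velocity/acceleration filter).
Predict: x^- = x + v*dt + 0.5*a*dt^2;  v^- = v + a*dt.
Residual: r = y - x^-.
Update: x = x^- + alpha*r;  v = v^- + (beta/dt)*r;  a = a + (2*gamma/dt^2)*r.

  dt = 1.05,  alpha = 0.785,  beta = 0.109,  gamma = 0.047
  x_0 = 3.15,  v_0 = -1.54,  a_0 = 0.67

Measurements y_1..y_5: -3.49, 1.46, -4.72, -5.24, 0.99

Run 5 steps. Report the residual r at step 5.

step 1: x_pred=1.9023  r=-5.3923  x^+=-2.3306  v^+=-1.3963  a^+=0.2102
step 2: x_pred=-3.6808  r=5.1408  x^+=0.3547  v^+=-0.6419  a^+=0.6486
step 3: x_pred=0.0383  r=-4.7583  x^+=-3.6970  v^+=-0.4548  a^+=0.2429
step 4: x_pred=-4.0407  r=-1.1993  x^+=-4.9821  v^+=-0.3243  a^+=0.1406
step 5: x_pred=-5.2452  r=6.2352  x^+=-0.3506  v^+=0.4706  a^+=0.6722

resid = 6.2352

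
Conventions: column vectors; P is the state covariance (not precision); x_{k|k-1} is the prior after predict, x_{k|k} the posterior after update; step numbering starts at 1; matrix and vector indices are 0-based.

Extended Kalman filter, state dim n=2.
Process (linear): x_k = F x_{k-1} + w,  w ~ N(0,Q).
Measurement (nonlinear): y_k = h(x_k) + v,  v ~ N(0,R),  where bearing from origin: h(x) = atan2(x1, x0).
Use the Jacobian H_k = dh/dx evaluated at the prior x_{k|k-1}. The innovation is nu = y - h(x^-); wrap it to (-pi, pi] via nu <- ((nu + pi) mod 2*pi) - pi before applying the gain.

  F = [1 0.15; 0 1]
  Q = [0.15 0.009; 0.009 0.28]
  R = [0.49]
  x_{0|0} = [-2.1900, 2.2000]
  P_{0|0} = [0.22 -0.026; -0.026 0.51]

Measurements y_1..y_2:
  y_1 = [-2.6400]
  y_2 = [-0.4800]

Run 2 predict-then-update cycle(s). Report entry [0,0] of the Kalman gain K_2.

K[0,0] = -0.2838

step 1: x^-=[-1.8600, 2.2000]  P^-=[0.3737 0.0595; 0.0595 0.7900]  H_jac=[-0.2651 -0.2241]  S=[0.5630]  K=[-0.1996; -0.3425]  nu=[1.3705]  x^+=[-2.1336, 1.7306]  P^+=[0.3512 0.0210; 0.0210 0.7240]
step 2: x^-=[-1.8740, 1.7306]  P^-=[0.5238 0.1386; 0.1386 1.0040]  H_jac=[-0.2660 -0.2880]  S=[0.6316]  K=[-0.2838; -0.5162]  nu=[-2.8759]  x^+=[-1.0578, 3.2152]  P^+=[0.4730 0.0461; 0.0461 0.8357]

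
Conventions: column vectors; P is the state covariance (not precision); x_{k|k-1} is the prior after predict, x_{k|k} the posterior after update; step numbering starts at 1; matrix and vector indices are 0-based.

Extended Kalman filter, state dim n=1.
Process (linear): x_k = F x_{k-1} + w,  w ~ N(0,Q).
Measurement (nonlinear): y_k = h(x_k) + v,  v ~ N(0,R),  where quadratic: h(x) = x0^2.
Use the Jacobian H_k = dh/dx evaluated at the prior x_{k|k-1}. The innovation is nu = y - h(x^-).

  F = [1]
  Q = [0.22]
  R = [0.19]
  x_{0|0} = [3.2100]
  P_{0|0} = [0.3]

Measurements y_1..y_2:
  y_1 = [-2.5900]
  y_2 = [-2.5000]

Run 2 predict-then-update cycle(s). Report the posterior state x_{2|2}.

x_post = [-0.2120]

step 1: x^-=[3.2100]  P^-=[0.5200]  H_jac=[6.4200]  S=[21.6225]  K=[0.1544]  nu=[-12.8941]  x^+=[1.2192]  P^+=[0.0046]
step 2: x^-=[1.2192]  P^-=[0.2246]  H_jac=[2.4384]  S=[1.5253]  K=[0.3590]  nu=[-3.9865]  x^+=[-0.2120]  P^+=[0.0280]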